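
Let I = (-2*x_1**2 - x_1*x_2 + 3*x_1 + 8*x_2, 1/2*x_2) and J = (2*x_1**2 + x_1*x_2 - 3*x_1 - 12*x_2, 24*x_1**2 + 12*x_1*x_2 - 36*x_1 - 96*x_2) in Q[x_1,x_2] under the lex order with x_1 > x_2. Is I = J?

Yes, the ideals are equal.

For a fixed monomial order, each ideal has a unique reduced Gröbner basis; comparing bases decides equality.
Buchberger on the first generating set:
f_1 = -2*x_1**2 - x_1*x_2 + 3*x_1 + 8*x_2, LT = x_1**2.
f_2 = 1/2*x_2, LT = x_2.

The S-polynomials (S(f_1,f_2)) all reduce to 0 modulo the current basis, so we have a Gröbner basis.
Inter-reduce: drop elements whose leading term is divisible by another's, tail-reduce, and make monic.
Reduced Gröbner basis: {x_1**2 - 3/2*x_1, x_2}.

Buchberger on the second generating set:
h_1 = 2*x_1**2 + x_1*x_2 - 3*x_1 - 12*x_2, LT = x_1**2.
h_2 = 24*x_1**2 + 12*x_1*x_2 - 36*x_1 - 96*x_2, LT = x_1**2.

S(h_1,h_2): lcm = x_1**2. S = -2*x_2.
  reduce S modulo (h_1, h_2):
  remainder -2*x_2 ≠ 0; add k_3 = -2*x_2 to the basis.

The other S-polynomials (S(h_1,k_3), S(h_2,k_3)) all reduce to 0 modulo the current basis, so we have a Gröbner basis.
Inter-reduce: drop elements whose leading term is divisible by another's, tail-reduce, and make monic.
Reduced Gröbner basis: {x_1**2 - 3/2*x_1, x_2}.

Same reduced basis, so the two generating sets span the same ideal.
The same test decides containment: I ⊆ J iff every generator of I reduces to 0 modulo a Gröbner basis of J.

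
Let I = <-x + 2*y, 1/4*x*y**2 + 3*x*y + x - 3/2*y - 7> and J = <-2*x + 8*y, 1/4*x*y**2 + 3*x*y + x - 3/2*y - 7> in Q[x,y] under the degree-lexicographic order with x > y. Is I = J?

No, the ideals differ.

Two ideals are equal iff their reduced Gröbner bases coincide (the reduced basis is unique for a fixed ordering).
Buchberger on the first generating set:
f_1 = -x + 2*y, LT = x.
f_2 = 1/4*x*y**2 + 3*x*y + x - 3/2*y - 7, LT = x*y**2.

S(f_1,f_2): lcm = x*y**2. S = -2*y**3 - 12*x*y - 4*x + 6*y + 28.
  leading term y**3: no divisor's leading term divides it; move -2*y**3 to the remainder.
  leading term x*y: subtract (12*y)·f_1 from -12*x*y - 4*x + 6*y + 28 → -24*y**2 - 4*x + 6*y + 28
  leading term y**2: no divisor's leading term divides it; move -24*y**2 to the remainder.
  leading term x: subtract (4)·f_1 from -4*x + 6*y + 28 → -2*y + 28
  leading term y: no divisor's leading term divides it; move -2*y to the remainder.
  leading term 1: no divisor's leading term divides it; move 28 to the remainder.
  remainder -2*y**3 - 24*y**2 - 2*y + 28 ≠ 0; add g_3 = -2*y**3 - 24*y**2 - 2*y + 28 to the basis.

The other S-polynomials (S(f_1,g_3), S(f_2,g_3)) all reduce to 0 modulo the current basis, so we have a Gröbner basis.
Inter-reduce: drop elements whose leading term is divisible by another's, tail-reduce, and make monic.
Reduced Gröbner basis: {y**3 + 12*y**2 + y - 14, x - 2*y}.

Buchberger on the second generating set:
h_1 = -2*x + 8*y, LT = x.
h_2 = 1/4*x*y**2 + 3*x*y + x - 3/2*y - 7, LT = x*y**2.

S(h_1,h_2): lcm = x*y**2. S = -4*y**3 - 12*x*y - 4*x + 6*y + 28.
  leading term y**3: no divisor's leading term divides it; move -4*y**3 to the remainder.
  leading term x*y: subtract (6*y)·h_1 from -12*x*y - 4*x + 6*y + 28 → -48*y**2 - 4*x + 6*y + 28
  leading term y**2: no divisor's leading term divides it; move -48*y**2 to the remainder.
  leading term x: subtract (2)·h_1 from -4*x + 6*y + 28 → -10*y + 28
  leading term y: no divisor's leading term divides it; move -10*y to the remainder.
  leading term 1: no divisor's leading term divides it; move 28 to the remainder.
  remainder -4*y**3 - 48*y**2 - 10*y + 28 ≠ 0; add k_3 = -4*y**3 - 48*y**2 - 10*y + 28 to the basis.

The other S-polynomials (S(h_1,k_3), S(h_2,k_3)) all reduce to 0 modulo the current basis, so we have a Gröbner basis.
Inter-reduce: drop elements whose leading term is divisible by another's, tail-reduce, and make monic.
Reduced Gröbner basis: {y**3 + 12*y**2 + 5/2*y - 7, x - 4*y}.

These differ, so the ideals are not equal.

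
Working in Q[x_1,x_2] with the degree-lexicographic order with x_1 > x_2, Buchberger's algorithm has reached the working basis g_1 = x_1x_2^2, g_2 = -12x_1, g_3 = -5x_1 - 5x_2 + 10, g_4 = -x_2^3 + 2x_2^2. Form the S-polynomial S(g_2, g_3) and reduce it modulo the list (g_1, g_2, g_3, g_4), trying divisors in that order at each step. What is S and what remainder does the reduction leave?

S(g_2, g_3) = -x_2 + 2; remainder on division = -x_2 + 2.

lcm(LM(g_2), LM(g_3)) = x_1.
S = (lcm/LT(g_2))·g_2 − (lcm/LT(g_3))·g_3 = -x_2 + 2.
Reduce S modulo (g_1, g_2, g_3, g_4) in that order:
  leading term x_2: no divisor's leading term divides it; move -x_2 to the remainder.
  leading term 1: no divisor's leading term divides it; move 2 to the remainder.
The remainder -x_2 + 2 is nonzero, so it would be added as the next basis element.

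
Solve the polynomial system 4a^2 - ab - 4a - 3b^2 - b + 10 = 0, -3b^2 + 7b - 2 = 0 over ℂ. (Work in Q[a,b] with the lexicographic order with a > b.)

Compute a lex Gröbner basis by Buchberger's algorithm.
f_1 = 4a^2 - ab - 4a - 3b^2 - b + 10, LT = a^2.
f_2 = -3b^2 + 7b - 2, LT = b^2.

The S-polynomials (S(f_1,f_2)) all reduce to 0 modulo the current basis, so we have a Gröbner basis.
Inter-reduce: drop elements whose leading term is divisible by another's, tail-reduce, and make monic.
Reduced Gröbner basis: {a^2 - 1/4ab - a - 2b + 3, b^2 - 7/3b + 2/3}.

A lex Gröbner basis eliminates variables successively. Here b^2 - 7/3b + 2/3 depends only on b, with roots {1/3, 2}; lifting each root through the earlier basis elements recovers the full solutions.
  b = 1/3: the earlier basis element becomes a^2 - 13/12a + 7/3 = 0, giving a = 13/24 - 5*sqrt(47)*I/24, 13/24 + 5*sqrt(47)*I/24 — points (13/24 - 5*sqrt(47)*I/24, 1/3), (13/24 + 5*sqrt(47)*I/24, 1/3).
  b = 2: the earlier basis element becomes a^2 - 3/2a - 1 = 0, giving a = -1/2, 2 — points (-1/2, 2), (2, 2).

{(13/24 - 5*sqrt(47)*I/24, 1/3), (13/24 + 5*sqrt(47)*I/24, 1/3), (-1/2, 2), (2, 2)}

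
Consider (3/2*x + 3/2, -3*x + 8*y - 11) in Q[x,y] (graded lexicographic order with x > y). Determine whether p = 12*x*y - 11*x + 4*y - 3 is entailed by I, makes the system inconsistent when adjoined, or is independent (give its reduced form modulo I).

First compute the reduced Gröbner basis of I by Buchberger's algorithm.
f_1 = 3/2*x + 3/2, LT = x.
f_2 = -3*x + 8*y - 11, LT = x.

S(f_1,f_2): lcm = x. S = 8/3*y - 8/3.
  leading term y: no divisor's leading term divides it; move 8/3*y to the remainder.
  leading term 1: no divisor's leading term divides it; move -8/3 to the remainder.
  remainder 8/3*y - 8/3 ≠ 0; add h_3 = 8/3*y - 8/3 to the basis.

The other S-polynomials (S(f_1,h_3), S(f_2,h_3)) all reduce to 0 modulo the current basis, so we have a Gröbner basis.
Inter-reduce: drop elements whose leading term is divisible by another's, tail-reduce, and make monic.
Reduced Gröbner basis: {x + 1, y - 1}.
Label its elements g_1 = x + 1, g_2 = y - 1.

Reduce p = 12*x*y - 11*x + 4*y - 3 modulo G:
  leading term x*y: subtract (12*y)·g_1 from 12*x*y - 11*x + 4*y - 3 → -11*x - 8*y - 3
  leading term x: subtract (-11)·g_1 from -11*x - 8*y - 3 → -8*y + 8
  leading term y: subtract (-8)·g_2 from -8*y + 8 → 0
  normal form = 0.
Since the normal form is 0, p ∈ I.

12*x*y - 11*x + 4*y - 3 lies in I (it reduces to 0).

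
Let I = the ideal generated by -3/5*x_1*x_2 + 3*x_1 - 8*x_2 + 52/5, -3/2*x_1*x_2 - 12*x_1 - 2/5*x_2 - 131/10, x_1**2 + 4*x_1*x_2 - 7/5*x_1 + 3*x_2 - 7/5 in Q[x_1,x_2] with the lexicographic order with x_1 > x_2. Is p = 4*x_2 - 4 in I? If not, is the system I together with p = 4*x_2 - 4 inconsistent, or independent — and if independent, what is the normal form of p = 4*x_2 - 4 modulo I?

First compute the reduced Gröbner basis of I by Buchberger's algorithm.
f_1 = -3/5*x_1*x_2 + 3*x_1 - 8*x_2 + 52/5, LT = x_1*x_2.
f_2 = -3/2*x_1*x_2 - 12*x_1 - 2/5*x_2 - 131/10, LT = x_1*x_2.
f_3 = x_1**2 + 4*x_1*x_2 - 7/5*x_1 + 3*x_2 - 7/5, LT = x_1**2.

S(f_1,f_2): lcm = x_1*x_2. S = -13*x_1 + 196/15*x_2 - 391/15.
  reduce S modulo (f_1, f_2, f_3):
  remainder -13*x_1 + 196/15*x_2 - 391/15 ≠ 0; add h_4 = -13*x_1 + 196/15*x_2 - 391/15 to the basis.

S(f_1,f_3): lcm = x_1**2*x_2. S = -5*x_1**2 - 4*x_1*x_2**2 + 221/15*x_1*x_2 - 52/3*x_1 - 3*x_2**2 + 7/5*x_2.
  reduce S modulo (f_1, f_2, f_3, h_4):
  remainder 151/3*x_2**2 - 116878/585*x_2 + 87433/585 ≠ 0; add h_5 = 151/3*x_2**2 - 116878/585*x_2 + 87433/585 to the basis.

S(f_2,f_3): lcm = x_1**2*x_2. S = 8*x_1**2 - 4*x_1*x_2**2 + 5/3*x_1*x_2 + 131/15*x_1 - 3*x_2**2 + 7/5*x_2.
  reduce S modulo (f_1, f_2, f_3, h_4, h_5):
  remainder 1597189/2925*x_2 - 1597189/2925 ≠ 0; add h_6 = 1597189/2925*x_2 - 1597189/2925 to the basis.

The other S-polynomials (S(f_1,h_4), S(f_2,h_4), S(f_3,h_4), S(f_1,h_5), S(f_2,h_5), S(f_3,h_5), S(h_4,h_5), S(f_1,h_6), S(f_2,h_6), S(f_3,h_6), S(h_4,h_6), S(h_5,h_6)) all reduce to 0 modulo the current basis, so we have a Gröbner basis.
Inter-reduce: drop elements whose leading term is divisible by another's, tail-reduce, and make monic.
Reduced Gröbner basis: {x_1 + 1, x_2 - 1}.
Label its elements g_1 = x_1 + 1, g_2 = x_2 - 1.

Reduce p = 4*x_2 - 4 modulo G:
  leading term x_2: subtract (4)·g_2 from 4*x_2 - 4 → 0
  normal form = 0.
Since the normal form is 0, p ∈ I.

The remainder on division by a Gröbner basis is unique — it is the normal form.

4*x_2 - 4 lies in I (it reduces to 0).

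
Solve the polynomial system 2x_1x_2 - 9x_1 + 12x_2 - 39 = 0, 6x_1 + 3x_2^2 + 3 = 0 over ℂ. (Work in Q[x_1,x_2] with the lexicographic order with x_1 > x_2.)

Compute a lex Gröbner basis by Buchberger's algorithm.
f_1 = 2x_1x_2 - 9x_1 + 12x_2 - 39, LT = x_1x_2.
f_2 = 6x_1 + 3x_2^2 + 3, LT = x_1.

S(f_1,f_2): lcm = x_1x_2. S = -9/2x_1 - 1/2x_2^3 + 11/2x_2 - 39/2.
  reduce S modulo (f_1, f_2):
  remainder -1/2x_2^3 + 9/4x_2^2 + 11/2x_2 - 69/4 ≠ 0; add h_3 = -1/2x_2^3 + 9/4x_2^2 + 11/2x_2 - 69/4 to the basis.

The other S-polynomials (S(f_1,h_3), S(f_2,h_3)) all reduce to 0 modulo the current basis, so we have a Gröbner basis.
Inter-reduce: drop elements whose leading term is divisible by another's, tail-reduce, and make monic.
Reduced Gröbner basis: {x_1 + 1/2x_2^2 + 1/2, x_2^3 - 9/2x_2^2 - 11x_2 + 69/2}.

Since the basis is lex-ordered, x_2^3 - 9/2x_2^2 - 11x_2 + 69/2 is univariate in x_2. Its roots are {-3, 15/4 - sqrt(41)/4, sqrt(41)/4 + 15/4}. Back-substituting each root into the other basis elements fixes the other coordinates.
  x_2 = -3: the earlier basis element becomes x_1 + 5 = 0, giving x_1 = -5 — point (-5, -3).
  x_2 = 15/4 - sqrt(41)/4: the earlier basis element becomes x_1 - 15*sqrt(41)/16 + 141/16 = 0, giving x_1 = -141/16 + 15*sqrt(41)/16 — point (-141/16 + 15*sqrt(41)/16, 15/4 - sqrt(41)/4).
  x_2 = sqrt(41)/4 + 15/4: the earlier basis element becomes x_1 + 15*sqrt(41)/16 + 141/16 = 0, giving x_1 = -141/16 - 15*sqrt(41)/16 — point (-141/16 - 15*sqrt(41)/16, sqrt(41)/4 + 15/4).
A lex Gröbner basis triangularizes the system, enabling back-substitution.

{(-5, -3), (-141/16 + 15*sqrt(41)/16, 15/4 - sqrt(41)/4), (-141/16 - 15*sqrt(41)/16, sqrt(41)/4 + 15/4)}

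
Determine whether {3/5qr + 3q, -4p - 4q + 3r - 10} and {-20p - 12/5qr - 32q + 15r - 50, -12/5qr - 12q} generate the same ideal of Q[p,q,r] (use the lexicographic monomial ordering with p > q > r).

Two ideals are equal iff their reduced Gröbner bases coincide (the reduced basis is unique for a fixed ordering).
Buchberger on the first generating set:
f_1 = 3/5qr + 3q, LT = qr.
f_2 = -4p - 4q + 3r - 10, LT = p.

S(f_1,f_2): leading monomials are coprime, so the S-polynomial reduces to 0 (Buchberger's first criterion).
Every S-polynomial of the final basis reduces to 0, so we have a Gröbner basis.
Inter-reduce: drop elements whose leading term is divisible by another's, tail-reduce, and make monic.
Reduced Gröbner basis: {p + q - 3/4r + 5/2, qr + 5q}.

Buchberger on the second generating set:
h_1 = -20p - 12/5qr - 32q + 15r - 50, LT = p.
h_2 = -12/5qr - 12q, LT = qr.

S(h_1,h_2): leading monomials are coprime, so the S-polynomial reduces to 0 (Buchberger's first criterion).
Every S-polynomial of the final basis reduces to 0, so we have a Gröbner basis.
Inter-reduce: drop elements whose leading term is divisible by another's, tail-reduce, and make monic.
Reduced Gröbner basis: {p + q - 3/4r + 5/2, qr + 5q}.

These coincide, so the ideals are equal.

Yes, the ideals are equal.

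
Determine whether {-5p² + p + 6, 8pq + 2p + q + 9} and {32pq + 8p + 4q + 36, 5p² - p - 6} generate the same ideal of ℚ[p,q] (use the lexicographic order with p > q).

Since reduced Gröbner bases are canonical representatives of ideals under a given ordering, it suffices to compute and compare them.
Buchberger on the first generating set:
f_1 = -5p² + p + 6, LT = p².
f_2 = 8pq + 2p + q + 9, LT = pq.

S(f_1,f_2): lcm = p²q. S = -¼p² - 13/40pq - 9/8p - 6/5q.
  reduce S modulo (f_1, f_2):
  remainder -35/32p - 371/320q + 21/320 ≠ 0; add g_3 = -35/32p - 371/320q + 21/320 to the basis.

S(f_2,g_3): lcm = pq. S = ¼p - 53/50q² + 37/200q + 9/8.
  reduce S modulo (f_1, f_2, g_3):
  remainder -53/50q² - 2/25q + 57/50 ≠ 0; add g_4 = -53/50q² - 2/25q + 57/50 to the basis.

The other S-polynomials (S(f_1,g_3), S(f_1,g_4), S(f_2,g_4), S(g_3,g_4)) all reduce to 0 modulo the current basis, so we have a Gröbner basis.
Inter-reduce: drop elements whose leading term is divisible by another's, tail-reduce, and make monic.
Reduced Gröbner basis: {p + 53/50q - 3/50, q² + 4/53q - 57/53}.

Buchberger on the second generating set:
h_1 = 32pq + 8p + 4q + 36, LT = pq.
h_2 = 5p² - p - 6, LT = p².

S(h_1,h_2): lcm = p²q. S = ¼p² + 13/40pq + 9/8p + 6/5q.
  reduce S modulo (h_1, h_2):
  remainder 35/32p + 371/320q - 21/320 ≠ 0; add k_3 = 35/32p + 371/320q - 21/320 to the basis.

S(h_1,k_3): lcm = pq. S = ¼p - 53/50q² + 37/200q + 9/8.
  reduce S modulo (h_1, h_2, k_3):
  remainder -53/50q² - 2/25q + 57/50 ≠ 0; add k_4 = -53/50q² - 2/25q + 57/50 to the basis.

The other S-polynomials (S(h_2,k_3), S(h_1,k_4), S(h_2,k_4), S(k_3,k_4)) all reduce to 0 modulo the current basis, so we have a Gröbner basis.
Inter-reduce: drop elements whose leading term is divisible by another's, tail-reduce, and make monic.
Reduced Gröbner basis: {p + 53/50q - 3/50, q² + 4/53q - 57/53}.

The two bases agree; hence the ideals are identical.

Yes, the ideals are equal.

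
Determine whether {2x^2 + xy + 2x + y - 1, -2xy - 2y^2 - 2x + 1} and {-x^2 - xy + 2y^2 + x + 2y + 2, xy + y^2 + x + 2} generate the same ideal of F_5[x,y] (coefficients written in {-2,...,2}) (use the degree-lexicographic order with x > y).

Yes, the ideals are equal.

Two ideals are equal iff their reduced Gröbner bases coincide (the reduced basis is unique for a fixed ordering).
Buchberger on the first generating set:
f_1 = 2x^2 + xy + 2x + y - 1, LT = x^2.
f_2 = -2xy - 2y^2 - 2x + 1, LT = xy.

S(f_1,f_2): lcm = x^2y. S = 2xy^2 - x^2 + xy - 2y^2 - 2x + 2y.
  leading term xy^2: subtract (-y)·f_2 from 2xy^2 - x^2 + xy - 2y^2 - 2x + 2y → -2y^3 - x^2 - xy - 2y^2 - 2x - 2y
  leading term y^3: no divisor's leading term divides it; move -2y^3 to the remainder.
  leading term x^2: subtract (2)·f_1 from -x^2 - xy - 2y^2 - 2x - 2y → 2xy - 2y^2 - x + y + 2
  leading term xy: subtract (-1)·f_2 from 2xy - 2y^2 - x + y + 2 → y^2 + 2x + y - 2
  leading term y^2: no divisor's leading term divides it; move y^2 to the remainder.
  leading term x: no divisor's leading term divides it; move 2x to the remainder.
  leading term y: no divisor's leading term divides it; move y to the remainder.
  leading term 1: no divisor's leading term divides it; move -2 to the remainder.
  remainder -2y^3 + y^2 + 2x + y - 2 ≠ 0; add g_3 = -2y^3 + y^2 + 2x + y - 2 to the basis.

The other S-polynomials (S(f_1,g_3), S(f_2,g_3)) all reduce to 0 modulo the current basis, so we have a Gröbner basis.
Inter-reduce: drop elements whose leading term is divisible by another's, tail-reduce, and make monic.
Reduced Gröbner basis: {y^3 + 2y^2 - x + 2y + 1, x^2 + 2y^2 - 2x - 2y + 1, xy + y^2 + x + 2}.

Buchberger on the second generating set:
h_1 = -x^2 - xy + 2y^2 + x + 2y + 2, LT = x^2.
h_2 = xy + y^2 + x + 2, LT = xy.

S(h_1,h_2): lcm = x^2y. S = -2y^3 - x^2 - xy - 2y^2 - 2x - 2y.
  leading term y^3: no divisor's leading term divides it; move -2y^3 to the remainder.
  leading term x^2: subtract (1)·h_1 from -x^2 - xy - 2y^2 - 2x - 2y → y^2 + 2x + y - 2
  leading term y^2: no divisor's leading term divides it; move y^2 to the remainder.
  leading term x: no divisor's leading term divides it; move 2x to the remainder.
  leading term y: no divisor's leading term divides it; move y to the remainder.
  leading term 1: no divisor's leading term divides it; move -2 to the remainder.
  remainder -2y^3 + y^2 + 2x + y - 2 ≠ 0; add k_3 = -2y^3 + y^2 + 2x + y - 2 to the basis.

The other S-polynomials (S(h_1,k_3), S(h_2,k_3)) all reduce to 0 modulo the current basis, so we have a Gröbner basis.
Inter-reduce: drop elements whose leading term is divisible by another's, tail-reduce, and make monic.
Reduced Gröbner basis: {y^3 + 2y^2 - x + 2y + 1, x^2 + 2y^2 - 2x - 2y + 1, xy + y^2 + x + 2}.

Same reduced basis, so the two generating sets span the same ideal.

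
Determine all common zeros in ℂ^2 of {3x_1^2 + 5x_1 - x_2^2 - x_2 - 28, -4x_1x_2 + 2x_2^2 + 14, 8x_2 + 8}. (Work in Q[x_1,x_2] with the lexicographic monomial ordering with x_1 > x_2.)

Compute a lex Gröbner basis by Buchberger's algorithm.
f_1 = 3x_1^2 + 5x_1 - x_2^2 - x_2 - 28, LT = x_1^2.
f_2 = -4x_1x_2 + 2x_2^2 + 14, LT = x_1x_2.
f_3 = 8x_2 + 8, LT = x_2.

S(f_1,f_2): lcm = x_1^2x_2. S = 1/2x_1x_2^2 + 5/3x_1x_2 + 7/2x_1 - 1/3x_2^3 - 1/3x_2^2 - 28/3x_2.
  leading term x_1x_2^2: subtract (-1/8x_2)·f_2 from 1/2x_1x_2^2 + 5/3x_1x_2 + 7/2x_1 - 1/3x_2^3 - 1/3x_2^2 - 28/3x_2 → 5/3x_1x_2 + 7/2x_1 - 1/12x_2^3 - 1/3x_2^2 - 91/12x_2
  leading term x_1x_2: subtract (-5/12)·f_2 from 5/3x_1x_2 + 7/2x_1 - 1/12x_2^3 - 1/3x_2^2 - 91/12x_2 → 7/2x_1 - 1/12x_2^3 + 1/2x_2^2 - 91/12x_2 + 35/6
  leading term x_1: no divisor's leading term divides it; move 7/2x_1 to the remainder.
  leading term x_2^3: subtract (-1/96x_2^2)·f_3 from -1/12x_2^3 + 1/2x_2^2 - 91/12x_2 + 35/6 → 7/12x_2^2 - 91/12x_2 + 35/6
  leading term x_2^2: subtract (7/96x_2)·f_3 from 7/12x_2^2 - 91/12x_2 + 35/6 → -49/6x_2 + 35/6
  leading term x_2: subtract (-49/48)·f_3 from -49/6x_2 + 35/6 → 14
  leading term 1: no divisor's leading term divides it; move 14 to the remainder.
  remainder 7/2x_1 + 14 ≠ 0; add h_4 = 7/2x_1 + 14 to the basis.

The other S-polynomials (S(f_1,f_3), S(f_2,f_3), S(f_1,h_4), S(f_2,h_4), S(f_3,h_4)) all reduce to 0 modulo the current basis, so we have a Gröbner basis.
Inter-reduce: drop elements whose leading term is divisible by another's, tail-reduce, and make monic.
Reduced Gröbner basis: {x_1 + 4, x_2 + 1}.

Elimination: the polynomial x_2 + 1 lies in the elimination ideal for x_2, so x_2 ∈ {-1}. For each such x_2, the remaining basis elements (now univariate) give the rest of the solution.
  x_2 = -1: the earlier basis element becomes x_1 + 4 = 0, giving x_1 = -4 — point (-4, -1).
Check: every point annihilates each of the original generators.

{(-4, -1)}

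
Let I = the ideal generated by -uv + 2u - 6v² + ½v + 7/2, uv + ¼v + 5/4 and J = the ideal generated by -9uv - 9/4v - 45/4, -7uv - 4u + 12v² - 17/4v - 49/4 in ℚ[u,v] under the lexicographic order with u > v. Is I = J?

No, the ideals differ.

Since reduced Gröbner bases are canonical representatives of ideals under a given ordering, it suffices to compute and compare them.
Buchberger on the first generating set:
f_1 = -uv + 2u - 6v² + ½v + 7/2, LT = uv.
f_2 = uv + ¼v + 5/4, LT = uv.

S(f_1,f_2): lcm = uv. S = -2u + 6v² - ¾v - 19/4.
  leading term u: no divisor's leading term divides it; move -2u to the remainder.
  leading term v²: no divisor's leading term divides it; move 6v² to the remainder.
  leading term v: no divisor's leading term divides it; move -¾v to the remainder.
  leading term 1: no divisor's leading term divides it; move -19/4 to the remainder.
  remainder -2u + 6v² - ¾v - 19/4 ≠ 0; add g_3 = -2u + 6v² - ¾v - 19/4 to the basis.

S(f_1,g_3): lcm = uv. S = -2u + 3v³ + 45/8v² - 23/8v - 7/2.
  leading term u: subtract (1)·g_3 from -2u + 3v³ + 45/8v² - 23/8v - 7/2 → 3v³ - ⅜v² - 17/8v + 5/4
  leading term v³: no divisor's leading term divides it; move 3v³ to the remainder.
  leading term v²: no divisor's leading term divides it; move -⅜v² to the remainder.
  leading term v: no divisor's leading term divides it; move -17/8v to the remainder.
  leading term 1: no divisor's leading term divides it; move 5/4 to the remainder.
  remainder 3v³ - ⅜v² - 17/8v + 5/4 ≠ 0; add g_4 = 3v³ - ⅜v² - 17/8v + 5/4 to the basis.

S(f_2,g_3): lcm = uv. S = 3v³ - ⅜v² - 17/8v + 5/4.
  leading term v³: subtract (1)·g_4 from 3v³ - ⅜v² - 17/8v + 5/4 → 0
  remainder 0.

S(f_1,g_4): lcm = uv³. S = -15/8uv² + 17/24uv - 5/12u + 6v⁴ - ½v³ - 7/2v².
  leading term uv²: subtract (15/8v)·f_1 from -15/8uv² + 17/24uv - 5/12u + 6v⁴ - ½v³ - 7/2v² → -73/24uv - 5/12u + 6v⁴ + 43/4v³ - 71/16v² - 105/16v
  leading term uv: subtract (73/24)·f_1 from -73/24uv - 5/12u + 6v⁴ + 43/4v³ - 71/16v² - 105/16v → -13/2u + 6v⁴ + 43/4v³ + 221/16v² - 97/12v - 511/48
  leading term u: subtract (13/4)·g_3 from -13/2u + 6v⁴ + 43/4v³ + 221/16v² - 97/12v - 511/48 → 6v⁴ + 43/4v³ - 91/16v² - 271/48v + 115/24
  leading term v⁴: subtract (2v)·g_4 from 6v⁴ + 43/4v³ - 91/16v² - 271/48v + 115/24 → 23/2v³ - 23/16v² - 391/48v + 115/24
  leading term v³: subtract (23/6)·g_4 from 23/2v³ - 23/16v² - 391/48v + 115/24 → 0
  remainder 0.

S(f_2,g_4): lcm = uv³. S = ⅛uv² + 17/24uv - 5/12u + ¼v³ + 5/4v².
  leading term uv²: subtract (-⅛v)·f_1 from ⅛uv² + 17/24uv - 5/12u + ¼v³ + 5/4v² → 23/24uv - 5/12u - ½v³ + 21/16v² + 7/16v
  leading term uv: subtract (-23/24)·f_1 from 23/24uv - 5/12u - ½v³ + 21/16v² + 7/16v → 3/2u - ½v³ - 71/16v² + 11/12v + 161/48
  leading term u: subtract (-¾)·g_3 from 3/2u - ½v³ - 71/16v² + 11/12v + 161/48 → -½v³ + 1/16v² + 17/48v - 5/24
  leading term v³: subtract (-⅙)·g_4 from -½v³ + 1/16v² + 17/48v - 5/24 → 0
  remainder 0.

S(g_3,g_4): leading monomials are coprime, so the S-polynomial reduces to 0 (Buchberger's first criterion).
Every S-polynomial of the final basis reduces to 0, so we have a Gröbner basis.
Inter-reduce: drop elements whose leading term is divisible by another's, tail-reduce, and make monic.
Reduced Gröbner basis: {u - 3v² + ⅜v + 19/8, v³ - ⅛v² - 17/24v + 5/12}.

Buchberger on the second generating set:
h_1 = -9uv - 9/4v - 45/4, LT = uv.
h_2 = -7uv - 4u + 12v² - 17/4v - 49/4, LT = uv.

S(h_1,h_2): lcm = uv. S = -4/7u + 12/7v² - 5/14v - ½.
  leading term u: no divisor's leading term divides it; move -4/7u to the remainder.
  leading term v²: no divisor's leading term divides it; move 12/7v² to the remainder.
  leading term v: no divisor's leading term divides it; move -5/14v to the remainder.
  leading term 1: no divisor's leading term divides it; move -½ to the remainder.
  remainder -4/7u + 12/7v² - 5/14v - ½ ≠ 0; add k_3 = -4/7u + 12/7v² - 5/14v - ½ to the basis.

S(h_1,k_3): lcm = uv. S = 3v³ - ⅝v² - ⅝v + 5/4.
  leading term v³: no divisor's leading term divides it; move 3v³ to the remainder.
  leading term v²: no divisor's leading term divides it; move -⅝v² to the remainder.
  leading term v: no divisor's leading term divides it; move -⅝v to the remainder.
  leading term 1: no divisor's leading term divides it; move 5/4 to the remainder.
  remainder 3v³ - ⅝v² - ⅝v + 5/4 ≠ 0; add k_4 = 3v³ - ⅝v² - ⅝v + 5/4 to the basis.

S(h_2,k_3): lcm = uv. S = 4/7u + 3v³ - 131/56v² - 15/56v + 7/4.
  leading term u: subtract (-1)·k_3 from 4/7u + 3v³ - 131/56v² - 15/56v + 7/4 → 3v³ - ⅝v² - ⅝v + 5/4
  leading term v³: subtract (1)·k_4 from 3v³ - ⅝v² - ⅝v + 5/4 → 0
  remainder 0.

S(h_1,k_4): lcm = uv³. S = 5/24uv² + 5/24uv - 5/12u + ¼v³ + 5/4v².
  leading term uv²: subtract (-5/216v)·h_1 from 5/24uv² + 5/24uv - 5/12u + ¼v³ + 5/4v² → 5/24uv - 5/12u + ¼v³ + 115/96v² - 25/96v
  leading term uv: subtract (-5/216)·h_1 from 5/24uv - 5/12u + ¼v³ + 115/96v² - 25/96v → -5/12u + ¼v³ + 115/96v² - 5/16v - 25/96
  leading term u: subtract (35/48)·k_3 from -5/12u + ¼v³ + 115/96v² - 5/16v - 25/96 → ¼v³ - 5/96v² - 5/96v + 5/48
  leading term v³: subtract (1/12)·k_4 from ¼v³ - 5/96v² - 5/96v + 5/48 → 0
  remainder 0.

S(h_2,k_4): lcm = uv³. S = 131/168uv² + 5/24uv - 5/12u - 12/7v⁴ + 17/28v³ + 7/4v².
  leading term uv²: subtract (-131/1512v)·h_1 from 131/168uv² + 5/24uv - 5/12u - 12/7v⁴ + 17/28v³ + 7/4v² → 5/24uv - 5/12u - 12/7v⁴ + 17/28v³ + 1045/672v² - 655/672v
  leading term uv: subtract (-5/216)·h_1 from 5/24uv - 5/12u - 12/7v⁴ + 17/28v³ + 1045/672v² - 655/672v → -5/12u - 12/7v⁴ + 17/28v³ + 1045/672v² - 115/112v - 25/96
  leading term u: subtract (35/48)·k_3 from -5/12u - 12/7v⁴ + 17/28v³ + 1045/672v² - 115/112v - 25/96 → -12/7v⁴ + 17/28v³ + 205/672v² - 515/672v + 5/48
  leading term v⁴: subtract (-4/7v)·k_4 from -12/7v⁴ + 17/28v³ + 205/672v² - 515/672v + 5/48 → ¼v³ - 5/96v² - 5/96v + 5/48
  leading term v³: subtract (1/12)·k_4 from ¼v³ - 5/96v² - 5/96v + 5/48 → 0
  remainder 0.

S(k_3,k_4): leading monomials are coprime, so the S-polynomial reduces to 0 (Buchberger's first criterion).
Every S-polynomial of the final basis reduces to 0, so we have a Gröbner basis.
Inter-reduce: drop elements whose leading term is divisible by another's, tail-reduce, and make monic.
Reduced Gröbner basis: {u - 3v² + ⅝v + ⅞, v³ - 5/24v² - 5/24v + 5/12}.

These differ, so the ideals are not equal.
The choice of monomial ordering does not affect the verdict — as long as both bases are computed under the same ordering, their equality decides ideal equality.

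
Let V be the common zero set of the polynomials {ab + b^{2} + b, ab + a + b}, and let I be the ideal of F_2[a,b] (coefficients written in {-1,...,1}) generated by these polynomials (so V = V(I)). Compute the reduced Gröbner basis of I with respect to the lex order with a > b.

This is the nonlinear analogue of row-reducing a linear system.

f_1 = ab + b^{2} + b, LT = ab.
f_2 = ab + a + b, LT = ab.

S(f_1,f_2): lcm = ab. S = a + b^{2}.
  reduce S modulo (f_1, f_2):
  remainder a + b^{2} ≠ 0; add g_3 = a + b^{2} to the basis.

S(f_1,g_3): lcm = ab. S = b^{3} + b^{2} + b.
  reduce S modulo (f_1, f_2, g_3):
  remainder b^{3} + b^{2} + b ≠ 0; add g_4 = b^{3} + b^{2} + b to the basis.

The other S-polynomials (S(f_2,g_3), S(f_1,g_4), S(f_2,g_4), S(g_3,g_4)) all reduce to 0 modulo the current basis, so we have a Gröbner basis.
Inter-reduce: drop elements whose leading term is divisible by another's, tail-reduce, and make monic.

G = {a + b^{2}, b^{3} + b^{2} + b}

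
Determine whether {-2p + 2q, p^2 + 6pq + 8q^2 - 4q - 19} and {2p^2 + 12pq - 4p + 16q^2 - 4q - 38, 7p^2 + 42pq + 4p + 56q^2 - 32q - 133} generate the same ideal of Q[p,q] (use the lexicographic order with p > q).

Two ideals are equal iff their reduced Gröbner bases coincide (the reduced basis is unique for a fixed ordering).
Buchberger on the first generating set:
f_1 = -2p + 2q, LT = p.
f_2 = p^2 + 6pq + 8q^2 - 4q - 19, LT = p^2.

S(f_1,f_2): lcm = p^2. S = -7pq - 8q^2 + 4q + 19.
  leading term pq: subtract (7/2q)·f_1 from -7pq - 8q^2 + 4q + 19 → -15q^2 + 4q + 19
  leading term q^2: no divisor's leading term divides it; move -15q^2 to the remainder.
  leading term q: no divisor's leading term divides it; move 4q to the remainder.
  leading term 1: no divisor's leading term divides it; move 19 to the remainder.
  remainder -15q^2 + 4q + 19 ≠ 0; add g_3 = -15q^2 + 4q + 19 to the basis.

The other S-polynomials (S(f_1,g_3), S(f_2,g_3)) all reduce to 0 modulo the current basis, so we have a Gröbner basis.
Inter-reduce: drop elements whose leading term is divisible by another's, tail-reduce, and make monic.
Reduced Gröbner basis: {p - q, q^2 - 4/15q - 19/15}.

Buchberger on the second generating set:
h_1 = 2p^2 + 12pq - 4p + 16q^2 - 4q - 38, LT = p^2.
h_2 = 7p^2 + 42pq + 4p + 56q^2 - 32q - 133, LT = p^2.

S(h_1,h_2): lcm = p^2. S = -18/7p + 18/7q.
  leading term p: no divisor's leading term divides it; move -18/7p to the remainder.
  leading term q: no divisor's leading term divides it; move 18/7q to the remainder.
  remainder -18/7p + 18/7q ≠ 0; add k_3 = -18/7p + 18/7q to the basis.

S(h_1,k_3): lcm = p^2. S = 7pq - 2p + 8q^2 - 2q - 19.
  leading term pq: subtract (-49/18q)·k_3 from 7pq - 2p + 8q^2 - 2q - 19 → -2p + 15q^2 - 2q - 19
  leading term p: subtract (7/9)·k_3 from -2p + 15q^2 - 2q - 19 → 15q^2 - 4q - 19
  leading term q^2: no divisor's leading term divides it; move 15q^2 to the remainder.
  leading term q: no divisor's leading term divides it; move -4q to the remainder.
  leading term 1: no divisor's leading term divides it; move -19 to the remainder.
  remainder 15q^2 - 4q - 19 ≠ 0; add k_4 = 15q^2 - 4q - 19 to the basis.

The other S-polynomials (S(h_2,k_3), S(h_1,k_4), S(h_2,k_4), S(k_3,k_4)) all reduce to 0 modulo the current basis, so we have a Gröbner basis.
Inter-reduce: drop elements whose leading term is divisible by another's, tail-reduce, and make monic.
Reduced Gröbner basis: {p - q, q^2 - 4/15q - 19/15}.

Same reduced basis, so the two generating sets span the same ideal.

Yes, the ideals are equal.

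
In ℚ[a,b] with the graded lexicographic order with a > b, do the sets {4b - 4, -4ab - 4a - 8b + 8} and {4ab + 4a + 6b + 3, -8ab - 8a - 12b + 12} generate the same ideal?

Equality of ideals is decidable: compute both reduced Gröbner bases (unique for the ordering) and check whether they agree.
Buchberger on the first generating set:
f_1 = 4b - 4, LT = b.
f_2 = -4ab - 4a - 8b + 8, LT = ab.

S(f_1,f_2): lcm = ab. S = -2a - 2b + 2.
  leading term a: no divisor's leading term divides it; move -2a to the remainder.
  leading term b: subtract (-½)·f_1 from -2b + 2 → 0
  remainder -2a ≠ 0; add g_3 = -2a to the basis.

S(f_1,g_3): leading monomials are coprime, so the S-polynomial reduces to 0 (Buchberger's first criterion).
S(f_2,g_3): lcm = ab. S = a + 2b - 2.
  leading term a: subtract (-½)·g_3 from a + 2b - 2 → 2b - 2
  leading term b: subtract (½)·f_1 from 2b - 2 → 0
  remainder 0.

Every S-polynomial of the final basis reduces to 0, so we have a Gröbner basis.
Inter-reduce: drop elements whose leading term is divisible by another's, tail-reduce, and make monic.
Reduced Gröbner basis: {a, b - 1}.

Buchberger on the second generating set:
h_1 = 4ab + 4a + 6b + 3, LT = ab.
h_2 = -8ab - 8a - 12b + 12, LT = ab.

S(h_1,h_2): lcm = ab. S = 9/4.
  leading term 1: no divisor's leading term divides it; move 9/4 to the remainder.
  remainder 9/4 ≠ 0; add k_3 = 9/4 to the basis.

S(h_1,k_3): leading monomials are coprime, so the S-polynomial reduces to 0 (Buchberger's first criterion).
S(h_2,k_3): leading monomials are coprime, so the S-polynomial reduces to 0 (Buchberger's first criterion).
Every S-polynomial of the final basis reduces to 0, so we have a Gröbner basis.
Inter-reduce: drop elements whose leading term is divisible by another's, tail-reduce, and make monic.
Reduced Gröbner basis: {1}.

The bases are distinct; the ideals are different.

No, the ideals differ.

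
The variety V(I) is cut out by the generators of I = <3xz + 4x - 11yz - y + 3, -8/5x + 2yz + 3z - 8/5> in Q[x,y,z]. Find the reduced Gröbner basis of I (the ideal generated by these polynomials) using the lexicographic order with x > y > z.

G = {x - 5/4yz - 15/8z + 1, yz^2 - 8/5yz - 4/15y + 3/2z^2 + 6/5z - 4/15}

f_1 = 3xz + 4x - 11yz - y + 3, LT = xz.
f_2 = -8/5x + 2yz + 3z - 8/5, LT = x.

S(f_1,f_2): lcm = xz. S = 4/3x + 5/4yz^2 - 11/3yz - 1/3y + 15/8z^2 - z + 1.
  leading term x: subtract (-5/6)·f_2 from 4/3x + 5/4yz^2 - 11/3yz - 1/3y + 15/8z^2 - z + 1 → 5/4yz^2 - 2yz - 1/3y + 15/8z^2 + 3/2z - 1/3
  leading term yz^2: no divisor's leading term divides it; move 5/4yz^2 to the remainder.
  leading term yz: no divisor's leading term divides it; move -2yz to the remainder.
  leading term y: no divisor's leading term divides it; move -1/3y to the remainder.
  leading term z^2: no divisor's leading term divides it; move 15/8z^2 to the remainder.
  leading term z: no divisor's leading term divides it; move 3/2z to the remainder.
  leading term 1: no divisor's leading term divides it; move -1/3 to the remainder.
  remainder 5/4yz^2 - 2yz - 1/3y + 15/8z^2 + 3/2z - 1/3 ≠ 0; add g_3 = 5/4yz^2 - 2yz - 1/3y + 15/8z^2 + 3/2z - 1/3 to the basis.

The other S-polynomials (S(f_1,g_3), S(f_2,g_3)) all reduce to 0 modulo the current basis, so we have a Gröbner basis.
Inter-reduce: drop elements whose leading term is divisible by another's, tail-reduce, and make monic.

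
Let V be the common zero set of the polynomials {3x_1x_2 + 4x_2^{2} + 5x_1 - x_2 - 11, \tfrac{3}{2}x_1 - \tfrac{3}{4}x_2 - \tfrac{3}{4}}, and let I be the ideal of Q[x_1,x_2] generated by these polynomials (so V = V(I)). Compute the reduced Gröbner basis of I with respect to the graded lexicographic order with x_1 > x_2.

f_1 = 3x_1x_2 + 4x_2^{2} + 5x_1 - x_2 - 11, LT = x_1x_2.
f_2 = \tfrac{3}{2}x_1 - \tfrac{3}{4}x_2 - \tfrac{3}{4}, LT = x_1.

S(f_1,f_2): lcm = x_1x_2. S = \tfrac{11}{6}x_2^{2} + \tfrac{5}{3}x_1 + \tfrac{1}{6}x_2 - \tfrac{11}{3}.
  leading term x_2^{2}: no divisor's leading term divides it; move \tfrac{11}{6}x_2^{2} to the remainder.
  leading term x_1: subtract (\tfrac{10}{9})·f_2 from \tfrac{5}{3}x_1 + \tfrac{1}{6}x_2 - \tfrac{11}{3} → x_2 - \tfrac{17}{6}
  leading term x_2: no divisor's leading term divides it; move x_2 to the remainder.
  leading term 1: no divisor's leading term divides it; move -\tfrac{17}{6} to the remainder.
  remainder \tfrac{11}{6}x_2^{2} + x_2 - \tfrac{17}{6} ≠ 0; add g_3 = \tfrac{11}{6}x_2^{2} + x_2 - \tfrac{17}{6} to the basis.

S(f_1,g_3): lcm = x_1x_2^{2}. S = \tfrac{4}{3}x_2^{3} + \tfrac{37}{33}x_1x_2 - \tfrac{1}{3}x_2^{2} + \tfrac{17}{11}x_1 - \tfrac{11}{3}x_2.
  leading term x_2^{3}: subtract (\tfrac{8}{11}x_2)·g_3 from \tfrac{4}{3}x_2^{3} + \tfrac{37}{33}x_1x_2 - \tfrac{1}{3}x_2^{2} + \tfrac{17}{11}x_1 - \tfrac{11}{3}x_2 → \tfrac{37}{33}x_1x_2 - \tfrac{35}{33}x_2^{2} + \tfrac{17}{11}x_1 - \tfrac{53}{33}x_2
  leading term x_1x_2: subtract (\tfrac{37}{99})·f_1 from \tfrac{37}{33}x_1x_2 - \tfrac{35}{33}x_2^{2} + \tfrac{17}{11}x_1 - \tfrac{53}{33}x_2 → -\tfrac{23}{9}x_2^{2} - \tfrac{32}{99}x_1 - \tfrac{122}{99}x_2 + \tfrac{37}{9}
  leading term x_2^{2}: subtract (-\tfrac{46}{33})·g_3 from -\tfrac{23}{9}x_2^{2} - \tfrac{32}{99}x_1 - \tfrac{122}{99}x_2 + \tfrac{37}{9} → -\tfrac{32}{99}x_1 + \tfrac{16}{99}x_2 + \tfrac{16}{99}
  leading term x_1: subtract (-\tfrac{64}{297})·f_2 from -\tfrac{32}{99}x_1 + \tfrac{16}{99}x_2 + \tfrac{16}{99} → 0
  remainder 0.

S(f_2,g_3): leading monomials are coprime, so the S-polynomial reduces to 0 (Buchberger's first criterion).
Every S-polynomial of the final basis reduces to 0, so we have a Gröbner basis.
Inter-reduce: drop elements whose leading term is divisible by another's, tail-reduce, and make monic.

G = {x_2^{2} + \tfrac{6}{11}x_2 - \tfrac{17}{11}, x_1 - \tfrac{1}{2}x_2 - \tfrac{1}{2}}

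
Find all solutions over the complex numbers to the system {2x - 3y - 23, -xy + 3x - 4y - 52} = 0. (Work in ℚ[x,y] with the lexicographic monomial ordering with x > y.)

Compute a lex Gröbner basis by Buchberger's algorithm.
f_1 = 2x - 3y - 23, LT = x.
f_2 = -xy + 3x - 4y - 52, LT = xy.

S(f_1,f_2): lcm = xy. S = 3x - 3/2y² - 31/2y - 52.
  leading term x: subtract (3/2)·f_1 from 3x - 3/2y² - 31/2y - 52 → -3/2y² - 11y - 35/2
  leading term y²: no divisor's leading term divides it; move -3/2y² to the remainder.
  leading term y: no divisor's leading term divides it; move -11y to the remainder.
  leading term 1: no divisor's leading term divides it; move -35/2 to the remainder.
  remainder -3/2y² - 11y - 35/2 ≠ 0; add h_3 = -3/2y² - 11y - 35/2 to the basis.

The other S-polynomials (S(f_1,h_3), S(f_2,h_3)) all reduce to 0 modulo the current basis, so we have a Gröbner basis.
Inter-reduce: drop elements whose leading term is divisible by another's, tail-reduce, and make monic.
Reduced Gröbner basis: {x - 3/2y - 23/2, y² + 22/3y + 35/3}.

The lex basis is triangular: the last element involves only y. Solving y² + 22/3y + 35/3 = 0 gives y ∈ {-5, -7/3}; substituting each value into the earlier elements determines the remaining variables.
  y = -5: the earlier basis element becomes x - 4 = 0, giving x = 4 — point (4, -5).
  y = -7/3: the earlier basis element becomes x - 8 = 0, giving x = 8 — point (8, -7/3).
Each listed point satisfies every original equation (direct substitution).

{(4, -5), (8, -7/3)}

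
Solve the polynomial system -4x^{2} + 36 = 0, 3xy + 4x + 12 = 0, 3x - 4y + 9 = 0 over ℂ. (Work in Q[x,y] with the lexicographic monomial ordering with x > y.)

{(-3, 0)}

Compute a lex Gröbner basis by Buchberger's algorithm.
f_1 = -4x^{2} + 36, LT = x^{2}.
f_2 = 3xy + 4x + 12, LT = xy.
f_3 = 3x - 4y + 9, LT = x.

S(f_1,f_2): lcm = x^{2}y. S = -\tfrac{4}{3}x^{2} - 4x - 9y.
  leading term x^{2}: subtract (\tfrac{1}{3})·f_1 from -\tfrac{4}{3}x^{2} - 4x - 9y → -4x - 9y - 12
  leading term x: subtract (-\tfrac{4}{3})·f_3 from -4x - 9y - 12 → -\tfrac{43}{3}y
  leading term y: no divisor's leading term divides it; move -\tfrac{43}{3}y to the remainder.
  remainder -\tfrac{43}{3}y ≠ 0; add h_4 = -\tfrac{43}{3}y to the basis.

The other S-polynomials (S(f_1,f_3), S(f_2,f_3), S(f_1,h_4), S(f_2,h_4), S(f_3,h_4)) all reduce to 0 modulo the current basis, so we have a Gröbner basis.
Inter-reduce: drop elements whose leading term is divisible by another's, tail-reduce, and make monic.
Reduced Gröbner basis: {x + 3, y}.

From the last basis element, y = 0, so y takes values in {0}. Each choice, substituted upward through the basis, yields the corresponding point(s) of the solution set.
  y = 0: the earlier basis element becomes x + 3 = 0, giving x = -3 — point (-3, 0).
Check: every point annihilates each of the original generators.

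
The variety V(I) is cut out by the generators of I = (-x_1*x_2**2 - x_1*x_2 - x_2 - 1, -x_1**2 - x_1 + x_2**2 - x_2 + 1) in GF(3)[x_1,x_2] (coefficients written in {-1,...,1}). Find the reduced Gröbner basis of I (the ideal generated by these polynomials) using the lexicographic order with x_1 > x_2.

f_1 = -x_1*x_2**2 - x_1*x_2 - x_2 - 1, LT = x_1*x_2**2.
f_2 = -x_1**2 - x_1 + x_2**2 - x_2 + 1, LT = x_1**2.

S(f_1,f_2): lcm = x_1**2*x_2**2. S = x_1**2*x_2 - x_1*x_2**2 + x_1*x_2 + x_1 + x_2**4 - x_2**3 + x_2**2.
  reduce S modulo (f_1, f_2):
  remainder x_1*x_2 + x_1 + x_2**4 - x_2 + 1 ≠ 0; add g_3 = x_1*x_2 + x_1 + x_2**4 - x_2 + 1 to the basis.

S(f_1,g_3): lcm = x_1*x_2**2. S = -x_2**5 + x_2**2 + 1.
  reduce S modulo (f_1, f_2, g_3):
  remainder -x_2**5 + x_2**2 + 1 ≠ 0; add g_4 = -x_2**5 + x_2**2 + 1 to the basis.

The other S-polynomials (S(f_2,g_3), S(f_1,g_4), S(f_2,g_4), S(g_3,g_4)) all reduce to 0 modulo the current basis, so we have a Gröbner basis.
Inter-reduce: drop elements whose leading term is divisible by another's, tail-reduce, and make monic.

G = {x_1**2 + x_1 - x_2**2 + x_2 - 1, x_1*x_2 + x_1 + x_2**4 - x_2 + 1, x_2**5 - x_2**2 - 1}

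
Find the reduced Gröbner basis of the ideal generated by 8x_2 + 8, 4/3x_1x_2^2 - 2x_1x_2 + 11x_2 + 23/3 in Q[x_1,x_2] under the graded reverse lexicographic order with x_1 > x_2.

f_1 = 8x_2 + 8, LT = x_2.
f_2 = 4/3x_1x_2^2 - 2x_1x_2 + 11x_2 + 23/3, LT = x_1x_2^2.

S(f_1,f_2): lcm = x_1x_2^2. S = 5/2x_1x_2 - 33/4x_2 - 23/4.
  leading term x_1x_2: subtract (5/16x_1)·f_1 from 5/2x_1x_2 - 33/4x_2 - 23/4 → -5/2x_1 - 33/4x_2 - 23/4
  leading term x_1: no divisor's leading term divides it; move -5/2x_1 to the remainder.
  leading term x_2: subtract (-33/32)·f_1 from -33/4x_2 - 23/4 → 5/2
  leading term 1: no divisor's leading term divides it; move 5/2 to the remainder.
  remainder -5/2x_1 + 5/2 ≠ 0; add g_3 = -5/2x_1 + 5/2 to the basis.

The other S-polynomials (S(f_1,g_3), S(f_2,g_3)) all reduce to 0 modulo the current basis, so we have a Gröbner basis.
Inter-reduce: drop elements whose leading term is divisible by another's, tail-reduce, and make monic.

G = {x_1 - 1, x_2 + 1}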